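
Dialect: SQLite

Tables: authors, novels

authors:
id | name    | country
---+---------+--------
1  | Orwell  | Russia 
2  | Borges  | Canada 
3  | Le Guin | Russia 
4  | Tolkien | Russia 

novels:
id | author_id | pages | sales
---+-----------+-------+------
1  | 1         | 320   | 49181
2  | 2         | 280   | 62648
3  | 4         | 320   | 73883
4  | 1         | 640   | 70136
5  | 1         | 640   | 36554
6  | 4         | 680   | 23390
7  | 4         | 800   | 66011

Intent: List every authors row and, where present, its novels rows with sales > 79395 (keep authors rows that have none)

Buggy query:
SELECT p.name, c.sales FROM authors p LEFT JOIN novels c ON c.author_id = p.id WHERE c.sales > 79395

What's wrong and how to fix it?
Bug: Filtering c.sales in WHERE discards the NULL rows produced by LEFT JOIN, turning it into an inner join

Fix: Put 'c.sales > 79395' in the JOIN's ON clause instead of WHERE

Corrected query:
SELECT p.name, c.sales FROM authors p LEFT JOIN novels c ON c.author_id = p.id AND c.sales > 79395

Result:
name    | sales
--------+------
Orwell  | NULL 
Borges  | NULL 
Le Guin | NULL 
Tolkien | NULL 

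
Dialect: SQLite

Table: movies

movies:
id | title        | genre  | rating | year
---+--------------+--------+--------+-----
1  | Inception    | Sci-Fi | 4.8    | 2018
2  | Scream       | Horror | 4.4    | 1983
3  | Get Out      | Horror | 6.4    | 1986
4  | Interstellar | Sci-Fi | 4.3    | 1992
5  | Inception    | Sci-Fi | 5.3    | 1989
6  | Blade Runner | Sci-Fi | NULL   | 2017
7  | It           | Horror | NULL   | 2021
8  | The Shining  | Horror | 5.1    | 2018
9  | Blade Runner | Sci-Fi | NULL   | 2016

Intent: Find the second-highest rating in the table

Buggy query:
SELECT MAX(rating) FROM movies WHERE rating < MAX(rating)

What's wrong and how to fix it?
Bug: MAX(rating) on the right of the comparison is an aggregate-in-WHERE error

Fix: Put the inner MAX in a scalar subquery

Corrected query:
SELECT MAX(rating) FROM movies WHERE rating < (SELECT MAX(rating) FROM movies)

Result:
MAX(rating)
-----------
5.3        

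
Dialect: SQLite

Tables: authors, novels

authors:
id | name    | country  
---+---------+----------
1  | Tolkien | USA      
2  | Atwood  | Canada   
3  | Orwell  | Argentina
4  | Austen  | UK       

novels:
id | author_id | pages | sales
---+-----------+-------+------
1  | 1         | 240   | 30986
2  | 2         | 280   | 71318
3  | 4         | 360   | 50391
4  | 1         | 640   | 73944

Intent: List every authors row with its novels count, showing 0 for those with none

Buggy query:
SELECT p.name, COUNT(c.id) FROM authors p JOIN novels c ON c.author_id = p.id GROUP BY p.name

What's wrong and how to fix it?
Bug: INNER JOIN drops authors rows that have no matching novels rows

Fix: Use LEFT JOIN so parents without children still appear (COUNT(c.id) gives 0)

Corrected query:
SELECT p.name, COUNT(c.id) FROM authors p LEFT JOIN novels c ON c.author_id = p.id GROUP BY p.name

Result:
name    | COUNT(c.id)
--------+------------
Atwood  | 1          
Austen  | 1          
Orwell  | 0          
Tolkien | 2          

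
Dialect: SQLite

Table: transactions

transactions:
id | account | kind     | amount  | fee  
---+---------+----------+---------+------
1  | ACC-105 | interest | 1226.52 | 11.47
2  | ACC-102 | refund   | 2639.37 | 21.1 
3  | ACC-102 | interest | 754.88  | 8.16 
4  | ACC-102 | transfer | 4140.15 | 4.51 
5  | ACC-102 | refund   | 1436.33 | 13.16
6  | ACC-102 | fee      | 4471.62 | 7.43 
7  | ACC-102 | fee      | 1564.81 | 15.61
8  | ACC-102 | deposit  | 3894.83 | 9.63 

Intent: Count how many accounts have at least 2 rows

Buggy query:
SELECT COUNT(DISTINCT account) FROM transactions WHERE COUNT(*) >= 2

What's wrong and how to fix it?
Bug: WHERE filters individual rows, not groups, so a group-level COUNT is invalid there

Fix: Use a subquery that GROUPs and filters with HAVING, then count its rows

Corrected query:
SELECT COUNT(*) FROM (SELECT account FROM transactions GROUP BY account HAVING COUNT(*) >= 2)

Result:
COUNT(*)
--------
1       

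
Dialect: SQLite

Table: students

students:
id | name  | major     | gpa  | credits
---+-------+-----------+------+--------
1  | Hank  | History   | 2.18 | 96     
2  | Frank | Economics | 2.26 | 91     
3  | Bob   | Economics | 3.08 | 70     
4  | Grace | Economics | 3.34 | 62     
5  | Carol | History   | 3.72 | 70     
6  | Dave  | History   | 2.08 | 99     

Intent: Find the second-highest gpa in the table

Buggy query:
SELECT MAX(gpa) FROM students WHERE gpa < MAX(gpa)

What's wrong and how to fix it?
Bug: MAX(gpa) on the right of the comparison is an aggregate-in-WHERE error

Fix: Compute the overall MAX in a subquery, then take MAX of rows below it

Corrected query:
SELECT MAX(gpa) FROM students WHERE gpa < (SELECT MAX(gpa) FROM students)

Result:
MAX(gpa)
--------
3.34    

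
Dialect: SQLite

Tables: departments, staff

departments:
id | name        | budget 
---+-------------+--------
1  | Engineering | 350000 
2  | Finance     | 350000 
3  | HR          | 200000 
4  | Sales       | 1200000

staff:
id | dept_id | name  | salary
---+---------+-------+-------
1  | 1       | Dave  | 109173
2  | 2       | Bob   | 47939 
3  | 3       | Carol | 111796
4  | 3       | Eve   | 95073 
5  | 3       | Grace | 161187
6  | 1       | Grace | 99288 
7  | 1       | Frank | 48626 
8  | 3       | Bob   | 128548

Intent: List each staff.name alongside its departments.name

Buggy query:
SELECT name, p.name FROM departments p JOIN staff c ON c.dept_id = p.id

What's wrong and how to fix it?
Bug: 'name' exists in both joined tables, so the database can't tell which one is meant

Fix: Prefix ambiguous columns with the table alias

Corrected query:
SELECT c.name, p.name FROM departments p JOIN staff c ON c.dept_id = p.id

Result:
name  | name       
------+------------
Dave  | Engineering
Bob   | Finance    
Carol | HR         
Eve   | HR         
Grace | HR         
Grace | Engineering
Frank | Engineering
Bob   | HR         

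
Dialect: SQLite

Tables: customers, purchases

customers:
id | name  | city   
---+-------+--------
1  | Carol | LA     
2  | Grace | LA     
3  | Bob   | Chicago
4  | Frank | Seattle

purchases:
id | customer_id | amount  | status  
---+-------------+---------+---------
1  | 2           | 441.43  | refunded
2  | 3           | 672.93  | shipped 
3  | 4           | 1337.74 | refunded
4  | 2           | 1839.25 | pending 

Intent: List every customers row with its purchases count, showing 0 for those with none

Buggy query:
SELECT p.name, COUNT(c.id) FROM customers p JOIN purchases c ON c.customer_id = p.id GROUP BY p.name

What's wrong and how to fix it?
Bug: An inner join excludes parents with zero children

Fix: Switch to LEFT JOIN to retain unmatched parent rows

Corrected query:
SELECT p.name, COUNT(c.id) FROM customers p LEFT JOIN purchases c ON c.customer_id = p.id GROUP BY p.name

Result:
name  | COUNT(c.id)
------+------------
Bob   | 1          
Carol | 0          
Frank | 1          
Grace | 2          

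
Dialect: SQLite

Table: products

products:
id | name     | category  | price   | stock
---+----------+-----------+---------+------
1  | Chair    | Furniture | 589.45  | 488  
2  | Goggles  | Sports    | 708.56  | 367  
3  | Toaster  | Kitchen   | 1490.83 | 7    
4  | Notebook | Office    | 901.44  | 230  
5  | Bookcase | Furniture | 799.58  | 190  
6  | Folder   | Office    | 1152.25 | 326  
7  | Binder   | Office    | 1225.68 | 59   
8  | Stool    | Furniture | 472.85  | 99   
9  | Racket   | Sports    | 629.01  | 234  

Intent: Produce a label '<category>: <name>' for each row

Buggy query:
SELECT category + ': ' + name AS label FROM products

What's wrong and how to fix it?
Bug: SQLite uses || for string concatenation; + coerces text to numbers (yielding 0)

Fix: Replace + with || to concatenate text

Corrected query:
SELECT category || ': ' || name AS label FROM products

Result:
label              
-------------------
Furniture: Chair   
Sports: Goggles    
Kitchen: Toaster   
Office: Notebook   
Furniture: Bookcase
Office: Folder     
Office: Binder     
Furniture: Stool   
Sports: Racket     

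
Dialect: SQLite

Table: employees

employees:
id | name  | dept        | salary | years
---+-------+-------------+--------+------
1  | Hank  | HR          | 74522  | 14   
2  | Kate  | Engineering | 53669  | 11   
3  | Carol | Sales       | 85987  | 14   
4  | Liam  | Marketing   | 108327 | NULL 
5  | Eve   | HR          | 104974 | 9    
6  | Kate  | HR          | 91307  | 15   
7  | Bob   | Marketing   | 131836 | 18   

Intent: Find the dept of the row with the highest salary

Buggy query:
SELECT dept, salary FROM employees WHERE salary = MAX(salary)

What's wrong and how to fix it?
Bug: MAX(salary) is an aggregate and cannot be used directly in WHERE

Fix: Wrap MAX in a scalar subquery so WHERE compares against a single value

Corrected query:
SELECT dept, salary FROM employees WHERE salary = (SELECT MAX(salary) FROM employees)

Result:
dept      | salary
----------+-------
Marketing | 131836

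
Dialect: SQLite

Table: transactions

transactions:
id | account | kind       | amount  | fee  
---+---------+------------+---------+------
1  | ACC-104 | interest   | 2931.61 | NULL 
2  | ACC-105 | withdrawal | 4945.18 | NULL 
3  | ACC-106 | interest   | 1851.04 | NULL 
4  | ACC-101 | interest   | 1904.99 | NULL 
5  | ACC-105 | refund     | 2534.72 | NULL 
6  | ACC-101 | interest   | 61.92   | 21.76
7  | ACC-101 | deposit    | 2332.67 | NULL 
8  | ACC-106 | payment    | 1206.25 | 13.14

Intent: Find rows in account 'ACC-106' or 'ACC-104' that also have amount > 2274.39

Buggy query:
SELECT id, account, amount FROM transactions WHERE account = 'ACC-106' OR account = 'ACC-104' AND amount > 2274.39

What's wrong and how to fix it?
Bug: Without parentheses, AND is evaluated before OR, so the amount filter only applies to the 'ACC-104' branch

Fix: Group the OR with parentheses (or use IN), then AND the threshold

Corrected query:
SELECT id, account, amount FROM transactions WHERE (account = 'ACC-106' OR account = 'ACC-104') AND amount > 2274.39

Result:
id | account | amount 
---+---------+--------
1  | ACC-104 | 2931.61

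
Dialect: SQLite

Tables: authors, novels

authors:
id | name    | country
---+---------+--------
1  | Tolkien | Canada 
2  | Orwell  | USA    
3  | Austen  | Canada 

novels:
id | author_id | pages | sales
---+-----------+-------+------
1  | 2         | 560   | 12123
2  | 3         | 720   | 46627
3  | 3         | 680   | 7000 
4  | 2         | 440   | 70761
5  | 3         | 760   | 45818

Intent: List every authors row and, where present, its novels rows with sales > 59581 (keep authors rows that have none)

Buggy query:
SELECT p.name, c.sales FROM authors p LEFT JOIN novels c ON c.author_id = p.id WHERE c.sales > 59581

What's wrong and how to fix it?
Bug: A WHERE condition on the right-hand table after LEFT JOIN drops unmatched parents

Fix: Put 'c.sales > 59581' in the JOIN's ON clause instead of WHERE

Corrected query:
SELECT p.name, c.sales FROM authors p LEFT JOIN novels c ON c.author_id = p.id AND c.sales > 59581

Result:
name    | sales
--------+------
Tolkien | NULL 
Orwell  | 70761
Austen  | NULL 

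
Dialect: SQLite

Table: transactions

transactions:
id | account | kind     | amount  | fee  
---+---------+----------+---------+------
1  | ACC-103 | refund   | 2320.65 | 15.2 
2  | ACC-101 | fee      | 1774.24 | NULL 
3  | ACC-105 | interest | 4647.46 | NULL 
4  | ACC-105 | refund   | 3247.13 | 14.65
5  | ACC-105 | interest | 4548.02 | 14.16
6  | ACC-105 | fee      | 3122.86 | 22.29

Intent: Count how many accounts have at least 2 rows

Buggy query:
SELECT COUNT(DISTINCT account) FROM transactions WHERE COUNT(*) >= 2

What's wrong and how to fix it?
Bug: COUNT(*) cannot appear in WHERE; the per-group count doesn't exist yet

Fix: Use a subquery that GROUPs and filters with HAVING, then count its rows

Corrected query:
SELECT COUNT(*) FROM (SELECT account FROM transactions GROUP BY account HAVING COUNT(*) >= 2)

Result:
COUNT(*)
--------
1       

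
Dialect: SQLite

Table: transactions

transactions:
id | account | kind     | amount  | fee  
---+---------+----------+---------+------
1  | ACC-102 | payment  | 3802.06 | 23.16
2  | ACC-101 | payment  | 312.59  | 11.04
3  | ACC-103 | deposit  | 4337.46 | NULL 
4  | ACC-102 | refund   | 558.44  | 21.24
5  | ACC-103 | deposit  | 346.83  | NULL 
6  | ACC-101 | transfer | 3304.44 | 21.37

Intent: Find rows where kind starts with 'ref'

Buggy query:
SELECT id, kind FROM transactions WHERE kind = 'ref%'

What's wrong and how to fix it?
Bug: '=' compares the literal string including the % character; pattern matching needs LIKE

Fix: Use LIKE for wildcard pattern matching

Corrected query:
SELECT id, kind FROM transactions WHERE kind LIKE 'ref%'

Result:
id | kind  
---+-------
4  | refund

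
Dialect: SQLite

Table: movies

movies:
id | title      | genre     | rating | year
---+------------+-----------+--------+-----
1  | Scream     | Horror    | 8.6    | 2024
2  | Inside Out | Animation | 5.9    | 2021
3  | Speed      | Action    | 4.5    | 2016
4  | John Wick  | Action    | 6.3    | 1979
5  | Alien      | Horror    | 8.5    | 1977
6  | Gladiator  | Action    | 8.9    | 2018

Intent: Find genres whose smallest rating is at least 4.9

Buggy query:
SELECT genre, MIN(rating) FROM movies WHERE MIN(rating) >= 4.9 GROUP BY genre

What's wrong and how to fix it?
Bug: Aggregates like MIN are computed per group after WHERE runs

Fix: Use HAVING for the per-group MIN condition

Corrected query:
SELECT genre, MIN(rating) FROM movies GROUP BY genre HAVING MIN(rating) >= 4.9

Result:
genre     | MIN(rating)
----------+------------
Animation | 5.9        
Horror    | 8.5        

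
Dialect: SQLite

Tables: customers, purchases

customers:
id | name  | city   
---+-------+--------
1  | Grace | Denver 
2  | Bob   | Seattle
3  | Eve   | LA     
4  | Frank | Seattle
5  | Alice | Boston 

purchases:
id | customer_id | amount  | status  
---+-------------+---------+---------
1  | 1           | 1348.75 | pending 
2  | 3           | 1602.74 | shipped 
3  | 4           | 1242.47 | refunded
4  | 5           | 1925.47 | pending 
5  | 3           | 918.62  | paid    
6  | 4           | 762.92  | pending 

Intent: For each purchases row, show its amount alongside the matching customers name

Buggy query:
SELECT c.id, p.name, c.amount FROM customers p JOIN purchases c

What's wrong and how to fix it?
Bug: Missing join condition: each purchases row is matched to all customers rows instead of just its own

Fix: Add ON c.customer_id = p.id to the JOIN

Corrected query:
SELECT c.id, p.name, c.amount FROM customers p JOIN purchases c ON c.customer_id = p.id

Result:
id | name  | amount 
---+-------+--------
1  | Grace | 1348.75
2  | Eve   | 1602.74
3  | Frank | 1242.47
4  | Alice | 1925.47
5  | Eve   | 918.62 
6  | Frank | 762.92 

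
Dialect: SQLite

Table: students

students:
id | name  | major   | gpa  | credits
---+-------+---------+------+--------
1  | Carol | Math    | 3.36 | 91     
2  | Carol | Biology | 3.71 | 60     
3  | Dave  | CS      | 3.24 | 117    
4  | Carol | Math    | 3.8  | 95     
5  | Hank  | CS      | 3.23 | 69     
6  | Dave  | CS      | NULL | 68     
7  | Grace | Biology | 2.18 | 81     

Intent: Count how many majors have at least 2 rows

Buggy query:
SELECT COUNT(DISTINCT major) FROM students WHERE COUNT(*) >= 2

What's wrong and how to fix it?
Bug: WHERE filters individual rows, not groups, so a group-level COUNT is invalid there

Fix: Use a subquery that GROUPs and filters with HAVING, then count its rows

Corrected query:
SELECT COUNT(*) FROM (SELECT major FROM students GROUP BY major HAVING COUNT(*) >= 2)

Result:
COUNT(*)
--------
3       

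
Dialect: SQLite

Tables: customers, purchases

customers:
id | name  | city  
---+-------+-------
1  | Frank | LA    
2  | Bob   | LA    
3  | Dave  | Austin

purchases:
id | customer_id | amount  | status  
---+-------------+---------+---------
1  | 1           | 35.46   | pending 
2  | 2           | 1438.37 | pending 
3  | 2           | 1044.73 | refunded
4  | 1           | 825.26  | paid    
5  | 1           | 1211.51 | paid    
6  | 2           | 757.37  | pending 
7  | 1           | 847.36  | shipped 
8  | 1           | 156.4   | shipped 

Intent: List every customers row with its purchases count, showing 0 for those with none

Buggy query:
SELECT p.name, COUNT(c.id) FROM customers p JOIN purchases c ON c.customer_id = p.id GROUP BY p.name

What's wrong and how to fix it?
Bug: An inner join excludes parents with zero children

Fix: Switch to LEFT JOIN to retain unmatched parent rows

Corrected query:
SELECT p.name, COUNT(c.id) FROM customers p LEFT JOIN purchases c ON c.customer_id = p.id GROUP BY p.name

Result:
name  | COUNT(c.id)
------+------------
Bob   | 3          
Dave  | 0          
Frank | 5          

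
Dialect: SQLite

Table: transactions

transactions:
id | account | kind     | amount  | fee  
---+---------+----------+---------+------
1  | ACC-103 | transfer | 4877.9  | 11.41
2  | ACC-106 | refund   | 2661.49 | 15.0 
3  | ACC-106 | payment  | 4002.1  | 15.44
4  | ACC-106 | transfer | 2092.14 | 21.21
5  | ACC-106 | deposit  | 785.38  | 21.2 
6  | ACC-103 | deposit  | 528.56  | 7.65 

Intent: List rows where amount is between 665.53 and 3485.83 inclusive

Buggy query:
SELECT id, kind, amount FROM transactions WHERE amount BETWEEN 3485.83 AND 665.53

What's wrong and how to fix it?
Bug: BETWEEN expects the lower bound first; with 3485.83 AND 665.53 the range is empty

Fix: Write BETWEEN 665.53 AND 3485.83

Corrected query:
SELECT id, kind, amount FROM transactions WHERE amount BETWEEN 665.53 AND 3485.83

Result:
id | kind     | amount 
---+----------+--------
2  | refund   | 2661.49
4  | transfer | 2092.14
5  | deposit  | 785.38 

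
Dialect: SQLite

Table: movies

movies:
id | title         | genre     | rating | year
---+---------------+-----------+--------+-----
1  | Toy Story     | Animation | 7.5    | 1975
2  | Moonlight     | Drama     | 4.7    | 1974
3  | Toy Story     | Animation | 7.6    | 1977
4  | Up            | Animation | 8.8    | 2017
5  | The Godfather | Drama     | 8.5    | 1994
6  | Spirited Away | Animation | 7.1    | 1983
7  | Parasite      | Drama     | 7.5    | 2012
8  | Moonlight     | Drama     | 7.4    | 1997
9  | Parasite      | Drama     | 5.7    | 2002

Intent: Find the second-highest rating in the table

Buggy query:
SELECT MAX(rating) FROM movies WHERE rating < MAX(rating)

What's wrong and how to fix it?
Bug: The inner MAX is an aggregate inside WHERE, which is not allowed

Fix: Put the inner MAX in a scalar subquery

Corrected query:
SELECT MAX(rating) FROM movies WHERE rating < (SELECT MAX(rating) FROM movies)

Result:
MAX(rating)
-----------
8.5        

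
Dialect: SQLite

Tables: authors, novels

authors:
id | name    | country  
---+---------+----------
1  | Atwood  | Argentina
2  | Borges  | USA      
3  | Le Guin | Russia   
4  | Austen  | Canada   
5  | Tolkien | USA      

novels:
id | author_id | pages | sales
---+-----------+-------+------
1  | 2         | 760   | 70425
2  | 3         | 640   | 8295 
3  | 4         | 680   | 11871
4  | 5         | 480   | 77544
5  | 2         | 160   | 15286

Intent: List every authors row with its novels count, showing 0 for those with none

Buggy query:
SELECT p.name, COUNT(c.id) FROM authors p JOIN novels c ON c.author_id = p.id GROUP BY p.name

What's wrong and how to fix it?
Bug: INNER JOIN drops authors rows that have no matching novels rows

Fix: Switch to LEFT JOIN to retain unmatched parent rows

Corrected query:
SELECT p.name, COUNT(c.id) FROM authors p LEFT JOIN novels c ON c.author_id = p.id GROUP BY p.name

Result:
name    | COUNT(c.id)
--------+------------
Atwood  | 0          
Austen  | 1          
Borges  | 2          
Le Guin | 1          
Tolkien | 1          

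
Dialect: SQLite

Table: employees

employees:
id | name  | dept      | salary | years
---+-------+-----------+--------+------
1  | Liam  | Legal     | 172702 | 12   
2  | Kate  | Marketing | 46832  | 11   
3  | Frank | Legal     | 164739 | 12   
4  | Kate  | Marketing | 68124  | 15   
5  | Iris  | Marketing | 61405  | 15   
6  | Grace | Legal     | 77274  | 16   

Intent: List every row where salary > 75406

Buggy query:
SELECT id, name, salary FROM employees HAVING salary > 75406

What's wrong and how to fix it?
Bug: HAVING filters the output of aggregation, but this query has no GROUP BY and no aggregate functions, so SQLite rejects it (HAVING clause on a non-aggregate query); the condition here is per row

Fix: Use WHERE for row-level filtering

Corrected query:
SELECT id, name, salary FROM employees WHERE salary > 75406

Result:
id | name  | salary
---+-------+-------
1  | Liam  | 172702
3  | Frank | 164739
6  | Grace | 77274 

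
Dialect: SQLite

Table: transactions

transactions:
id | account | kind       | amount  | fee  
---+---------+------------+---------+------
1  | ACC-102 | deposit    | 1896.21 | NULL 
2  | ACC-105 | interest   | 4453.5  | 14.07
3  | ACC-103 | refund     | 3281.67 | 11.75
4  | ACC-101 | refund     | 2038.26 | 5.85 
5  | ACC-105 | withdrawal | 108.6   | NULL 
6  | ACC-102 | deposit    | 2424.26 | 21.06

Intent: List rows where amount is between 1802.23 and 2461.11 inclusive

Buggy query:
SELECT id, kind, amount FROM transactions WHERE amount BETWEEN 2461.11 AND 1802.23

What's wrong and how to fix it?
Bug: BETWEEN expects the lower bound first; with 2461.11 AND 1802.23 the range is empty

Fix: Swap the bounds so the smaller value comes first

Corrected query:
SELECT id, kind, amount FROM transactions WHERE amount BETWEEN 1802.23 AND 2461.11

Result:
id | kind    | amount 
---+---------+--------
1  | deposit | 1896.21
4  | refund  | 2038.26
6  | deposit | 2424.26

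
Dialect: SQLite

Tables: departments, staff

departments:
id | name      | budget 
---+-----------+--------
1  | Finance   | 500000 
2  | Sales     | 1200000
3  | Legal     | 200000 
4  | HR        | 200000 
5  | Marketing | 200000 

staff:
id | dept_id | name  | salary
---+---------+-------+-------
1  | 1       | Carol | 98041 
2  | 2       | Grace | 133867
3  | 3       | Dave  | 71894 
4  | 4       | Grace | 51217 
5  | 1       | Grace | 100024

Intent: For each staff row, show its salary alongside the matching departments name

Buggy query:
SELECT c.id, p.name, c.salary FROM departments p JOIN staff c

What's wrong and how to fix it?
Bug: Missing join condition: each staff row is matched to all departments rows instead of just its own

Fix: Add ON c.dept_id = p.id to the JOIN

Corrected query:
SELECT c.id, p.name, c.salary FROM departments p JOIN staff c ON c.dept_id = p.id

Result:
id | name    | salary
---+---------+-------
1  | Finance | 98041 
2  | Sales   | 133867
3  | Legal   | 71894 
4  | HR      | 51217 
5  | Finance | 100024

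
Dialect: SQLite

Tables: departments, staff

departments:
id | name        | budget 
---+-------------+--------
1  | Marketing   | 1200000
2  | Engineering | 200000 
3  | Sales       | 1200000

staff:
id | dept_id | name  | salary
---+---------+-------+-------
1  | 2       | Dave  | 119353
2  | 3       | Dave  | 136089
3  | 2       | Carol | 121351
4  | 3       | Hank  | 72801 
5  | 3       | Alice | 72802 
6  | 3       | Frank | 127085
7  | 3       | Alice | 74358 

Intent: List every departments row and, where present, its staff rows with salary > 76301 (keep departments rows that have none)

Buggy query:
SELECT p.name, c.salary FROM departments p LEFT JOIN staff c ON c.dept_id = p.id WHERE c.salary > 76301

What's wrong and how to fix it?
Bug: Filtering c.salary in WHERE discards the NULL rows produced by LEFT JOIN, turning it into an inner join

Fix: Put 'c.salary > 76301' in the JOIN's ON clause instead of WHERE

Corrected query:
SELECT p.name, c.salary FROM departments p LEFT JOIN staff c ON c.dept_id = p.id AND c.salary > 76301

Result:
name        | salary
------------+-------
Marketing   | NULL  
Engineering | 119353
Engineering | 121351
Sales       | 127085
Sales       | 136089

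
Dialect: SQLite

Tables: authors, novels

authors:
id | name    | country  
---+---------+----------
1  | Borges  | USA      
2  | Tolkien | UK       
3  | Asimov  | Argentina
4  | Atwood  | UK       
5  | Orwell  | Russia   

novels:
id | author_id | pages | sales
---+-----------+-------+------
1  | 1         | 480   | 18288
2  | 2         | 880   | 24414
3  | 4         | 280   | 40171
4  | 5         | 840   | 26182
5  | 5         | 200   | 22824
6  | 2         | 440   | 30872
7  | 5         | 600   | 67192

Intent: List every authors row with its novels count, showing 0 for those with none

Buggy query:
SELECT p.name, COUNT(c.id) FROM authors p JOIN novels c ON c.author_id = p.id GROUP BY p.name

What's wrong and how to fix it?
Bug: An inner join excludes parents with zero children

Fix: Switch to LEFT JOIN to retain unmatched parent rows

Corrected query:
SELECT p.name, COUNT(c.id) FROM authors p LEFT JOIN novels c ON c.author_id = p.id GROUP BY p.name

Result:
name    | COUNT(c.id)
--------+------------
Asimov  | 0          
Atwood  | 1          
Borges  | 1          
Orwell  | 3          
Tolkien | 2          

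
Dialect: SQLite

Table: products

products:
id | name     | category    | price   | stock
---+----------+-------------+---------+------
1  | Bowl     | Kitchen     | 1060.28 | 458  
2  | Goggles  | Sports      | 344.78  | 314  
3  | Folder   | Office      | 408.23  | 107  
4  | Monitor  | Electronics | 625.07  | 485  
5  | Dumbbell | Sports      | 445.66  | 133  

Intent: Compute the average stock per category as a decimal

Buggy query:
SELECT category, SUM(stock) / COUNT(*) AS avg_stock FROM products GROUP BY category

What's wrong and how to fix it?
Bug: Both operands are integers, so '/' performs integer division and truncates

Fix: Cast one side to REAL so the division keeps the fractional part

Corrected query:
SELECT category, SUM(stock) * 1.0 / COUNT(*) AS avg_stock FROM products GROUP BY category

Result:
category    | avg_stock
------------+----------
Electronics | 485      
Kitchen     | 458      
Office      | 107      
Sports      | 223.5    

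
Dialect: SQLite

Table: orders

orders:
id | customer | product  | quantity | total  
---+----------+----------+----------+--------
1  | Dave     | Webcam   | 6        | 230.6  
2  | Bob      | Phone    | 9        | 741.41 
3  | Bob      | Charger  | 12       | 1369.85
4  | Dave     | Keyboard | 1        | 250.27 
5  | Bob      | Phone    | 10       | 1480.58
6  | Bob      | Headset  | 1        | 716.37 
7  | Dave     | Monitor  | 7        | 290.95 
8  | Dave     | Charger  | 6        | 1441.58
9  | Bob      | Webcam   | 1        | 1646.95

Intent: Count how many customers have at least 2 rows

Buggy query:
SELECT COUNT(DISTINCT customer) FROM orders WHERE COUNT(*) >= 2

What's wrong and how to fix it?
Bug: WHERE filters individual rows, not groups, so a group-level COUNT is invalid there

Fix: Use a subquery that GROUPs and filters with HAVING, then count its rows

Corrected query:
SELECT COUNT(*) FROM (SELECT customer FROM orders GROUP BY customer HAVING COUNT(*) >= 2)

Result:
COUNT(*)
--------
2       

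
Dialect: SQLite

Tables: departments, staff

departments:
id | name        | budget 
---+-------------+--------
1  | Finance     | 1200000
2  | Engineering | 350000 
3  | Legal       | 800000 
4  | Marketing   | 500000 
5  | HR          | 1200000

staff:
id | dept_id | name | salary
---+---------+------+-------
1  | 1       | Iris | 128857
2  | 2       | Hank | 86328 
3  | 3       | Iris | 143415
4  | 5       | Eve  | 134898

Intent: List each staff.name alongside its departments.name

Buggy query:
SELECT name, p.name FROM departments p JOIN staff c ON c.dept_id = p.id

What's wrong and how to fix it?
Bug: Both tables have a 'name' column; the unqualified reference is ambiguous

Fix: Prefix ambiguous columns with the table alias

Corrected query:
SELECT c.name, p.name FROM departments p JOIN staff c ON c.dept_id = p.id

Result:
name | name       
-----+------------
Iris | Finance    
Hank | Engineering
Iris | Legal      
Eve  | HR         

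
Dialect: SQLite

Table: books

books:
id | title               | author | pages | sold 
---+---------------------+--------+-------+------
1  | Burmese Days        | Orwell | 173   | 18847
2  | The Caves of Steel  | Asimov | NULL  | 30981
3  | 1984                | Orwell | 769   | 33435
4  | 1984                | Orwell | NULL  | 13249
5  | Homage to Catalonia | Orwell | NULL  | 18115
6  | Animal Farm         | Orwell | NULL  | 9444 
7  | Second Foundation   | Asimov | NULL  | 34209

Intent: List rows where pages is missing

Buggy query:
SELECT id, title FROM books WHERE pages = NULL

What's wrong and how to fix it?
Bug: Comparing to NULL with '=' never matches; NULL = NULL is unknown, not true

Fix: Replace '= NULL' with 'IS NULL'

Corrected query:
SELECT id, title FROM books WHERE pages IS NULL

Result:
id | title              
---+--------------------
2  | The Caves of Steel 
4  | 1984               
5  | Homage to Catalonia
6  | Animal Farm        
7  | Second Foundation  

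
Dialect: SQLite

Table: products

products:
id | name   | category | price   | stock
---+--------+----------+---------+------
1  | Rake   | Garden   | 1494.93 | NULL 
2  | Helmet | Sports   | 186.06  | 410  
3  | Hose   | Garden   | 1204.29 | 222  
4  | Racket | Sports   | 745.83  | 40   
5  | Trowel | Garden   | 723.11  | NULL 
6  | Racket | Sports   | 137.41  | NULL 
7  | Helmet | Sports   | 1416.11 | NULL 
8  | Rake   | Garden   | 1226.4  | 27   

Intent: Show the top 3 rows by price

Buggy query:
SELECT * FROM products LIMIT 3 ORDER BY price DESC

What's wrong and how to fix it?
Bug: LIMIT must come after ORDER BY

Fix: Swap the clauses: ORDER BY first, then LIMIT

Corrected query:
SELECT * FROM products ORDER BY price DESC LIMIT 3

Result:
id | name   | category | price   | stock
---+--------+----------+---------+------
1  | Rake   | Garden   | 1494.93 | NULL 
7  | Helmet | Sports   | 1416.11 | NULL 
8  | Rake   | Garden   | 1226.4  | 27   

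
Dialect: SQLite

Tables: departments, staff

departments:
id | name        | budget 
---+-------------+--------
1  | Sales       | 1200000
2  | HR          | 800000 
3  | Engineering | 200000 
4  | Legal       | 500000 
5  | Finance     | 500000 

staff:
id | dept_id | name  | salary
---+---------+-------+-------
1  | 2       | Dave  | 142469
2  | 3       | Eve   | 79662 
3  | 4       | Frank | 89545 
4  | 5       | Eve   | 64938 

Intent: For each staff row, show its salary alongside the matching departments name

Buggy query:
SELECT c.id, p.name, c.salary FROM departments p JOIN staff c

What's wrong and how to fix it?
Bug: JOIN with no ON clause produces a cartesian product; every staff row pairs with every departments row

Fix: Specify the join condition linking the foreign key to the parent id

Corrected query:
SELECT c.id, p.name, c.salary FROM departments p JOIN staff c ON c.dept_id = p.id

Result:
id | name        | salary
---+-------------+-------
1  | HR          | 142469
2  | Engineering | 79662 
3  | Legal       | 89545 
4  | Finance     | 64938 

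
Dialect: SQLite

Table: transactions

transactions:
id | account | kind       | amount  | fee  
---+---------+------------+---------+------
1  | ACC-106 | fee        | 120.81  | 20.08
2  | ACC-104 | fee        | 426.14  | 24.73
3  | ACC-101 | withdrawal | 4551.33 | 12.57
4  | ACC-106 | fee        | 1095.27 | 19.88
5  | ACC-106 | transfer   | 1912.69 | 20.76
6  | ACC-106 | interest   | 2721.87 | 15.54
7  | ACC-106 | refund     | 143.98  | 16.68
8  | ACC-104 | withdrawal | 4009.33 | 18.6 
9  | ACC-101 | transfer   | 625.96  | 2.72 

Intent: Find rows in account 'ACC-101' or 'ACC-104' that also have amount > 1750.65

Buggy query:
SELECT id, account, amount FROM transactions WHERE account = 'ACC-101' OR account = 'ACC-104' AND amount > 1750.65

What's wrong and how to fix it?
Bug: AND binds tighter than OR, so this parses as account = 'ACC-101' OR (account = 'ACC-104' AND amount > 1750.65)

Fix: Group the OR with parentheses (or use IN), then AND the threshold

Corrected query:
SELECT id, account, amount FROM transactions WHERE (account = 'ACC-101' OR account = 'ACC-104') AND amount > 1750.65

Result:
id | account | amount 
---+---------+--------
3  | ACC-101 | 4551.33
8  | ACC-104 | 4009.33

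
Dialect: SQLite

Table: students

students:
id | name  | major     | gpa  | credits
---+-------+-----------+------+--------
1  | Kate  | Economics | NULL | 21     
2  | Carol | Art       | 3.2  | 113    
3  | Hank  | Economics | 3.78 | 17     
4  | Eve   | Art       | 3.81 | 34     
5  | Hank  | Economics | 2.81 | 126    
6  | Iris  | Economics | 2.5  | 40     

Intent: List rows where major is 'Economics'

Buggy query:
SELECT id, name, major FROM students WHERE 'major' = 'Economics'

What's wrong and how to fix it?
Bug: Single quotes denote string literals in SQL; the column name is being compared as a constant string

Fix: Reference the column as major without single quotes

Corrected query:
SELECT id, name, major FROM students WHERE major = 'Economics'

Result:
id | name | major    
---+------+----------
1  | Kate | Economics
3  | Hank | Economics
5  | Hank | Economics
6  | Iris | Economics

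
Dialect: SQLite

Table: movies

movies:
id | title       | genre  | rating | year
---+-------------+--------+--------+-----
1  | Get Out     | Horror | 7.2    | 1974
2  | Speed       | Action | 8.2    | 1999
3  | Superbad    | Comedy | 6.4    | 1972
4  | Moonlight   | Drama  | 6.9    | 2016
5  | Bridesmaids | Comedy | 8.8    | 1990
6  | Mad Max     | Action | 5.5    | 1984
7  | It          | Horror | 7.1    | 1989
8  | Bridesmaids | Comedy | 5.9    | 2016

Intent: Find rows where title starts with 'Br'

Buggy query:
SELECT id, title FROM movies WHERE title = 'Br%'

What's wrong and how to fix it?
Bug: '=' compares the literal string including the % character; pattern matching needs LIKE

Fix: Replace '=' with LIKE so 'Br%' is treated as a pattern

Corrected query:
SELECT id, title FROM movies WHERE title LIKE 'Br%'

Result:
id | title      
---+------------
5  | Bridesmaids
8  | Bridesmaids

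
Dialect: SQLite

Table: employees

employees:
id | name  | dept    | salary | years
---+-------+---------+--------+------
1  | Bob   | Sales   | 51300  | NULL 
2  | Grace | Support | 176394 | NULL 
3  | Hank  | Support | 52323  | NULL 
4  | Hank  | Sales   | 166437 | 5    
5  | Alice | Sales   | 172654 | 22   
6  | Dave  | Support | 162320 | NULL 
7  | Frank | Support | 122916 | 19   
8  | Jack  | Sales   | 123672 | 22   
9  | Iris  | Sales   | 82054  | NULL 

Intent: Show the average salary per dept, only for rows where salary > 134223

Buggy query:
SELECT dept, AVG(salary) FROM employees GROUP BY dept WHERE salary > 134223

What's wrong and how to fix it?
Bug: Row-level WHERE must come before GROUP BY in the clause order

Fix: Place WHERE between FROM and GROUP BY

Corrected query:
SELECT dept, AVG(salary) FROM employees WHERE salary > 134223 GROUP BY dept

Result:
dept    | AVG(salary)
--------+------------
Sales   | 169545.5   
Support | 169357     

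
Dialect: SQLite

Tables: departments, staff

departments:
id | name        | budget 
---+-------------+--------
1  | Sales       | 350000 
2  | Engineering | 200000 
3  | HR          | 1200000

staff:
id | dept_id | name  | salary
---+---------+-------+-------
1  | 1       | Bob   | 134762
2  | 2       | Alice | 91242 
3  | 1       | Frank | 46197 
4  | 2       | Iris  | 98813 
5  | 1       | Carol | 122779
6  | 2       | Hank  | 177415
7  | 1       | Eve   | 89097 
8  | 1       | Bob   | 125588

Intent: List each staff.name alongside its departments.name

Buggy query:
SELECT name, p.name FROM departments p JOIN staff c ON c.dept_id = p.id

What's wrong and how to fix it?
Bug: 'name' exists in both joined tables, so the database can't tell which one is meant

Fix: Qualify the column with its table alias (c.name)

Corrected query:
SELECT c.name, p.name FROM departments p JOIN staff c ON c.dept_id = p.id

Result:
name  | name       
------+------------
Bob   | Sales      
Alice | Engineering
Frank | Sales      
Iris  | Engineering
Carol | Sales      
Hank  | Engineering
Eve   | Sales      
Bob   | Sales      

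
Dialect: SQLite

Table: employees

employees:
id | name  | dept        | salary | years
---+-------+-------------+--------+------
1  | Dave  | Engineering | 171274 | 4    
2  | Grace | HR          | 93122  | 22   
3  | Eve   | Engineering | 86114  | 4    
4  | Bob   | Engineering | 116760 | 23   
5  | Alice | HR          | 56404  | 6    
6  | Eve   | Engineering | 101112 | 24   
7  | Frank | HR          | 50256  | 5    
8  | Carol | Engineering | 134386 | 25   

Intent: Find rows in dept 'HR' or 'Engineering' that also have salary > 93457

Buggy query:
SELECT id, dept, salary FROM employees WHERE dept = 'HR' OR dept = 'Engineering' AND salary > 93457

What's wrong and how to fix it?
Bug: Without parentheses, AND is evaluated before OR, so the salary filter only applies to the 'Engineering' branch

Fix: Group the OR with parentheses (or use IN), then AND the threshold

Corrected query:
SELECT id, dept, salary FROM employees WHERE (dept = 'HR' OR dept = 'Engineering') AND salary > 93457

Result:
id | dept        | salary
---+-------------+-------
1  | Engineering | 171274
4  | Engineering | 116760
6  | Engineering | 101112
8  | Engineering | 134386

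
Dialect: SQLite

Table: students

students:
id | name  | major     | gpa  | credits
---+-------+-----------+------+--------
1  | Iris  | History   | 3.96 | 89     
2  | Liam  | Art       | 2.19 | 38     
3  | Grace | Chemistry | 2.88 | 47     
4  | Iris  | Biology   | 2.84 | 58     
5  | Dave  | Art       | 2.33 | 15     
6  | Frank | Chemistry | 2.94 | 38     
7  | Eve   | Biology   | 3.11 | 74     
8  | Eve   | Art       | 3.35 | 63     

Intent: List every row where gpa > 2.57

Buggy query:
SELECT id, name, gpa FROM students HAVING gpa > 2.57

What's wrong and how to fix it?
Bug: HAVING filters the output of aggregation, but this query has no GROUP BY and no aggregate functions, so SQLite rejects it (HAVING clause on a non-aggregate query); the condition here is per row

Fix: Use WHERE for row-level filtering

Corrected query:
SELECT id, name, gpa FROM students WHERE gpa > 2.57

Result:
id | name  | gpa 
---+-------+-----
1  | Iris  | 3.96
3  | Grace | 2.88
4  | Iris  | 2.84
6  | Frank | 2.94
7  | Eve   | 3.11
8  | Eve   | 3.35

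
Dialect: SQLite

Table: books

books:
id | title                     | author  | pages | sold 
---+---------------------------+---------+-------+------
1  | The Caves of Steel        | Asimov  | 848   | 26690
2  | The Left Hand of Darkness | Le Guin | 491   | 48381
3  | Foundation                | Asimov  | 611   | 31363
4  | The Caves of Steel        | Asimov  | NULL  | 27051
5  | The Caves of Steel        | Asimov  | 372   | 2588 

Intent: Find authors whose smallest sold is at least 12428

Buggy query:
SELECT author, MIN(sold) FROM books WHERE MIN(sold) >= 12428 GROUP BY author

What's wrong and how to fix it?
Bug: MIN() in WHERE is a misuse of aggregate

Fix: Use HAVING for the per-group MIN condition

Corrected query:
SELECT author, MIN(sold) FROM books GROUP BY author HAVING MIN(sold) >= 12428

Result:
author  | MIN(sold)
--------+----------
Le Guin | 48381    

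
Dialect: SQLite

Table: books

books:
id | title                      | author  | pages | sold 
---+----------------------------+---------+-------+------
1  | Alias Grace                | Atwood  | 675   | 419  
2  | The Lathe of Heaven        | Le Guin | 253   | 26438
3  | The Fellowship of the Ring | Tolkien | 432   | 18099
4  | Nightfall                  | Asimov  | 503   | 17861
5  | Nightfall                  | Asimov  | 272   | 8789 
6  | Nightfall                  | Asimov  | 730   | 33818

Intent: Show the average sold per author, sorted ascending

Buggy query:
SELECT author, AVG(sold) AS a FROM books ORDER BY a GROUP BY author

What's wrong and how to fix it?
Bug: ORDER BY appears before GROUP BY; SQL clause order requires GROUP BY first

Fix: Move ORDER BY to the end, after GROUP BY

Corrected query:
SELECT author, AVG(sold) AS a FROM books GROUP BY author ORDER BY a

Result:
author  | a    
--------+------
Atwood  | 419  
Tolkien | 18099
Asimov  | 20156
Le Guin | 26438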